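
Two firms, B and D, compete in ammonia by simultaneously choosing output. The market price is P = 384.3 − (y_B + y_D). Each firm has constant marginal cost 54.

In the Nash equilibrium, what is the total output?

Firm B's profit: π = y_B(384.3 − (y_B + y_D)) − 54y_B.
∂π/∂y_B = 330.3 − 2y_B − y_D = 0, so y_B = 165.15 − 0.5y_D.
The game is symmetric, so in equilibrium y_D = y_B: the reaction function gives 1.5y_B = 165.15, hence y_B = 110.1.
Total output: 110.1 + 110.1 = 220.2.

220.2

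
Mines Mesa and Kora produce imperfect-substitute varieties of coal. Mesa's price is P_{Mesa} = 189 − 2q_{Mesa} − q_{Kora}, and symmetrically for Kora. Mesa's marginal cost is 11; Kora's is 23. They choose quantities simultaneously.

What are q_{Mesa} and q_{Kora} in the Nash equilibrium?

Mine Mesa's profit: π = q_{Mesa}(189 − 2q_{Mesa} − q_{Kora}) − 11q_{Mesa}.
∂π/∂q_{Mesa} = 178 − 4q_{Mesa} − q_{Kora} = 0 ⇒ q_{Mesa} = 44.5 − 0.25q_{Kora}.
Similarly q_{Kora} = 41.5 − 0.25q_{Mesa}.
Substituting the second reaction function into the first: q_{Mesa} = 44.5 − 0.25(41.5 − 0.25q_{Mesa}), which gives 0.9375q_{Mesa} = 34.125 ⇒ q_{Mesa} = 36.4.
Then q_{Kora} = 41.5 − 0.25·36.4 = 32.4.

36.4, 32.4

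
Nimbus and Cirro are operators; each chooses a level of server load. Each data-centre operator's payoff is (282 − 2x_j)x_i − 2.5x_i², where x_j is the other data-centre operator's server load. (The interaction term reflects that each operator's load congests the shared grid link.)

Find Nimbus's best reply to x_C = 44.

Nimbus's payoff is (282 − 2x_C)x_N − 2.5x_N².
∂π/∂x_N = 282 − 2x_C − 5x_N = 0, so x_N = 56.4 − 0.4x_C.
At x_C = 44: x_N = 56.4 − 0.4·44 = 38.8.

38.8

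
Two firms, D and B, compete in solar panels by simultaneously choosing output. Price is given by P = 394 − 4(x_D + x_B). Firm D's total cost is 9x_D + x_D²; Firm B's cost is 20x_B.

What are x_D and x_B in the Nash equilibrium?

24.75, 34.375

Firm D's profit: π = x_D(394 − 4(x_D + x_B)) − 9x_D − x_D².
∂π/∂x_D = 385 − 10x_D − 4x_B = 0, so x_D = 38.5 − 0.4x_B.
For B: ∂π/∂x_B = 374 − 8x_B − 4x_D = 0 ⇒ x_B = 46.75 − 0.5x_D.
Solving the two reaction functions simultaneously: (1 − (−0.4)(−0.5))x_D = 38.5 − 0.4·46.75, so 0.8x_D = 19.8 and x_D = 24.75.
Then x_B = 46.75 − 0.5·24.75 = 34.375.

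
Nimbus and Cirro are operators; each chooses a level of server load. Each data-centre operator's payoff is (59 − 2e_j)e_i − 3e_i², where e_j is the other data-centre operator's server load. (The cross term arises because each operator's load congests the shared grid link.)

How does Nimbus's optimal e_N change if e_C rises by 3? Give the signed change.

-1

Nimbus's payoff is (59 − 2e_C)e_N − 3e_N².
∂π/∂e_N = 59 − 2e_C − 6e_N = 0, so e_N = 59/6 − (1/3)e_C.
The reaction-function slope is −1/3, so a 3-unit rise in e_C moves e_N by −1/3 × 3 = −1. Nimbus's best response falls — the actions are strategic substitutes.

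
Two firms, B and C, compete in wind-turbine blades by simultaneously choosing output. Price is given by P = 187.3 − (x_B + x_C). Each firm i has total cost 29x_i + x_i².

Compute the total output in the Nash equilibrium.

Firm B's profit: π = x_B(187.3 − (x_B + x_C)) − 29x_B − x_B².
∂π/∂x_B = 158.3 − 4x_B − x_C = 0, so x_B = 39.575 − 0.25x_C.
The game is symmetric, so in equilibrium x_C = x_B: the reaction function gives 1.25x_B = 39.575, hence x_B = 31.66.
Total output: 31.66 + 31.66 = 63.32.

63.32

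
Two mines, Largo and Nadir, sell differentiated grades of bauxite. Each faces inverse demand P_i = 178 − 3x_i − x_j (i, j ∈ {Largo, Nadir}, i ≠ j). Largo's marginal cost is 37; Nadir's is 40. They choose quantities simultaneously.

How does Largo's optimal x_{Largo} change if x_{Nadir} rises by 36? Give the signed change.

Mine Largo's profit: π = x_{Largo}(178 − 3x_{Largo} − x_{Nadir}) − 37x_{Largo}.
∂π/∂x_{Largo} = 141 − 6x_{Largo} − x_{Nadir} = 0 ⇒ x_{Largo} = 23.5 − (1/6)x_{Nadir}.
The reaction-function slope is −1/6, so a 36-unit rise in x_{Nadir} moves x_{Largo} by −1/6 × 36 = −6. Largo's best response falls — the actions are strategic substitutes.

-6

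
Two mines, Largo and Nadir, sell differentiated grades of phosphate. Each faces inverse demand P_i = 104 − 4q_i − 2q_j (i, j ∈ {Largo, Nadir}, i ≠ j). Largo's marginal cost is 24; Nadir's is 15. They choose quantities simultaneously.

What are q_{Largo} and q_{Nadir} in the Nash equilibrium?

Mine Largo's profit: π = q_{Largo}(104 − 4q_{Largo} − 2q_{Nadir}) − 24q_{Largo}.
∂π/∂q_{Largo} = 80 − 8q_{Largo} − 2q_{Nadir} = 0 ⇒ q_{Largo} = 10 − 0.25q_{Nadir}.
Similarly q_{Nadir} = 11.125 − 0.25q_{Largo}.
Plugging q_{Nadir} into Largo's best response: q_{Largo} = 10 − 0.25(11.125 − 0.25q_{Largo}) ⇒ 0.9375q_{Largo} = 231/32, so q_{Largo} = 7.7.
Then q_{Nadir} = 11.125 − 0.25·7.7 = 9.2.

7.7, 9.2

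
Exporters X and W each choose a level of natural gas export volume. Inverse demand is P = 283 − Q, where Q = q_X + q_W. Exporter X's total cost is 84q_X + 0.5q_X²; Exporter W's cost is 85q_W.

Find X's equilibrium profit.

Exporter X's profit: π = q_X(283 − (q_X + q_W)) − 84q_X − 0.5q_X².
∂π/∂q_X = 199 − 3q_X − q_W = 0, so q_X = 199/3 − (1/3)q_W.
For W: ∂π/∂q_W = 198 − 2q_W − q_X = 0 ⇒ q_W = 99 − 0.5q_X.
Solving the two reaction functions simultaneously: (1 − (−1/3)(−0.5))q_X = 199/3 − (1/3)·99, so (5/6)q_X = 100/3 and q_X = 40.
Then q_W = 99 − 0.5·40 = 79.
Price P = 283 − 119 = 164.
X's profit: (164 − 84)·40 − 0.5(40)² = 2400.

2400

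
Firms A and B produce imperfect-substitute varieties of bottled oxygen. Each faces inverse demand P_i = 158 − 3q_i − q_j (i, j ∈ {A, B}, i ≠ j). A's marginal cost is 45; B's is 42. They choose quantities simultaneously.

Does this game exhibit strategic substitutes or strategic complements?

Firm A's profit: π = q_A(158 − 3q_A − q_B) − 45q_A.
∂π/∂q_A = 113 − 6q_A − q_B = 0 ⇒ q_A = 113/6 − (1/6)q_B.
The best-response slope dq_A/dq_B = −1/6 < 0: the reaction function is downward-sloping, so the choices are strategic substitutes.

strategic substitutes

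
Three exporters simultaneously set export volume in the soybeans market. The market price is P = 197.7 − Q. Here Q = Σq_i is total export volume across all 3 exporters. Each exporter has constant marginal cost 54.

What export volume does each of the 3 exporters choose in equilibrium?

35.925

A representative exporter's profit is π_i = q_i(197.7 − Q) − 54q_i, with Q = q_i + Σ_{j≠i} q_j.
First-order condition: 143.7 − 2q_i − Σ_{j≠i} q_j = 0.
With identical exporters, set every q_j = q: then 143.7 − 2q − 2q = 0, i.e. q = 143.7/4 = 35.925.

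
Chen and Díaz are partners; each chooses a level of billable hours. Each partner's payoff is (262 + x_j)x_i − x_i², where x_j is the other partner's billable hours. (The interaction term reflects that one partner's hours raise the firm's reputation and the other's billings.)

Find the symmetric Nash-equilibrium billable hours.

262

Chen's payoff is (262 + x_D)x_C − x_C².
∂π/∂x_C = 262 + x_D − 2x_C = 0, so x_C = 131 + 0.5x_D.
By symmetry x_D = x_C; substituting into the reaction function, 0.5x_C = 131 and x_C = 262.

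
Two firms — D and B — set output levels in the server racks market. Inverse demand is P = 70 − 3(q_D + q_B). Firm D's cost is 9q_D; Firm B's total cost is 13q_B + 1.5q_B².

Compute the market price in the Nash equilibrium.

34.2

Firm D's profit: π = q_D(70 − 3(q_D + q_B)) − 9q_D.
∂π/∂q_D = 61 − 6q_D − 3q_B = 0, so q_D = 61/6 − 0.5q_B.
For B: ∂π/∂q_B = 57 − 9q_B − 3q_D = 0 ⇒ q_B = 19/3 − (1/3)q_D.
Solving the two reaction functions simultaneously: (1 − (−0.5)(−1/3))q_D = 61/6 − 0.5·(19/3), so (5/6)q_D = 7 and q_D = 8.4.
Then q_B = 19/3 − (1/3)·8.4 = 53/15.
Equilibrium price: P = 70 − 3·(179/15) = 34.2.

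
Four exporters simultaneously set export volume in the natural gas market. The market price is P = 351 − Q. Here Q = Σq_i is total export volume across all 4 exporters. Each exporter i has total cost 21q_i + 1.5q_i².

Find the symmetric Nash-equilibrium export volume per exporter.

A representative exporter's profit is π_i = q_i(351 − Q) − 21q_i − 1.5q_i², with Q = q_i + Σ_{j≠i} q_j.
First-order condition: 330 − 5q_i − Σ_{j≠i} q_j = 0.
With identical exporters, set every q_j = q: then 330 − 5q − 3q = 0, i.e. q = 330/8 = 41.25.

41.25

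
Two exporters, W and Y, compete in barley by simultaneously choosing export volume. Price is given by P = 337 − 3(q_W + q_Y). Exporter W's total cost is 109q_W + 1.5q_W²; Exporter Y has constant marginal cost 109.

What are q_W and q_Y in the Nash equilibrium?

15.2, 30.4

Exporter W's profit: π = q_W(337 − 3(q_W + q_Y)) − 109q_W − 1.5q_W².
∂π/∂q_W = 228 − 9q_W − 3q_Y = 0, so q_W = 76/3 − (1/3)q_Y.
For Y: ∂π/∂q_Y = 228 − 6q_Y − 3q_W = 0 ⇒ q_Y = 38 − 0.5q_W.
Solving the two reaction functions simultaneously: (1 − (−1/3)(−0.5))q_W = 76/3 − (1/3)·38, so (5/6)q_W = 38/3 and q_W = 15.2.
Then q_Y = 38 − 0.5·15.2 = 30.4.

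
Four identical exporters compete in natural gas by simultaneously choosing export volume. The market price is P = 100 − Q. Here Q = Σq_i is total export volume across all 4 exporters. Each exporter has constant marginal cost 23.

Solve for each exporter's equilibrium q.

A representative exporter's profit is π_i = q_i(100 − Q) − 23q_i, with Q = q_i + Σ_{j≠i} q_j.
First-order condition: 77 − 2q_i − Σ_{j≠i} q_j = 0.
Imposing symmetry (q_j = q for all j) turns Σ_{j≠i} q_j into 3q, so 77 = 5q and q = 15.4.

15.4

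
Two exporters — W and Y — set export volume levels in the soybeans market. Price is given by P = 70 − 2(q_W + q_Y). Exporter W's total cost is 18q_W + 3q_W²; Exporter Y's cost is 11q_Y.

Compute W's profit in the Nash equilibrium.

Exporter W's profit: π = q_W(70 − 2(q_W + q_Y)) − 18q_W − 3q_W².
∂π/∂q_W = 52 − 10q_W − 2q_Y = 0, so q_W = 5.2 − 0.2q_Y.
For Y: ∂π/∂q_Y = 59 − 4q_Y − 2q_W = 0 ⇒ q_Y = 14.75 − 0.5q_W.
Substituting the second reaction function into the first: q_W = 5.2 − 0.2(14.75 − 0.5q_W), which gives 0.9q_W = 2.25 ⇒ q_W = 2.5.
Then q_Y = 14.75 − 0.5·2.5 = 13.5.
Price P = 70 − 2·16 = 38.
W's profit: (38 − 18)·2.5 − 3(2.5)² = 31.25.

31.25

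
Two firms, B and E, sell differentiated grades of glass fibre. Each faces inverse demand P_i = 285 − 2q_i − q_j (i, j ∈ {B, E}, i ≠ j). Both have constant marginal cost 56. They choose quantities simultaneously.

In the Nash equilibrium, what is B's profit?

Firm B's profit: π = q_B(285 − 2q_B − q_E) − 56q_B.
∂π/∂q_B = 229 − 4q_B − q_E = 0 ⇒ q_B = 57.25 − 0.25q_E.
Setting q_B = q_E in the reaction function: q_B = 57.25 − 0.25q_B, so q_B = 57.25 / 1.25 = 45.8.
P_B = 285 − 2·45.8 − 45.8 = 147.6.
Profit = (147.6 − 56)·45.8 = 4195.28.

4195.28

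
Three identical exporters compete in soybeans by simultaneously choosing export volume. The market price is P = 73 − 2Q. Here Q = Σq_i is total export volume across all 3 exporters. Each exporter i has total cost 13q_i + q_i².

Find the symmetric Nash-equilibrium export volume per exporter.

6

A representative exporter's profit is π_i = q_i(73 − 2Q) − 13q_i − q_i², with Q = q_i + Σ_{j≠i} q_j.
First-order condition: 60 − 6q_i − 2Σ_{j≠i} q_j = 0.
With identical exporters, set every q_j = q: then 60 − 6q − 4q = 0, i.e. q = 60/10 = 6.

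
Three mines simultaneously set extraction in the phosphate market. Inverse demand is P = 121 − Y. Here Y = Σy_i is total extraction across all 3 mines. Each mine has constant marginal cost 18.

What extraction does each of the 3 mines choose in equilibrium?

A representative mine's profit is π_i = y_i(121 − Y) − 18y_i, with Y = y_i + Σ_{j≠i} y_j.
First-order condition: 103 − 2y_i − Σ_{j≠i} y_j = 0.
With identical mines, set every y_j = y: then 103 − 2y − 2y = 0, i.e. y = 103/4 = 25.75.

25.75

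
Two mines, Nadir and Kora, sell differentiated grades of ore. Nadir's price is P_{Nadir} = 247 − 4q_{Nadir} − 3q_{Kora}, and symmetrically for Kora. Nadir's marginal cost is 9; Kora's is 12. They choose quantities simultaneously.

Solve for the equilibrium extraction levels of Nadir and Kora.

21.8, 21.2

Mine Nadir's profit: π = q_{Nadir}(247 − 4q_{Nadir} − 3q_{Kora}) − 9q_{Nadir}.
∂π/∂q_{Nadir} = 238 − 8q_{Nadir} − 3q_{Kora} = 0 ⇒ q_{Nadir} = 29.75 − 0.375q_{Kora}.
Similarly q_{Kora} = 29.375 − 0.375q_{Nadir}.
Substituting the second reaction function into the first: q_{Nadir} = 29.75 − 0.375(29.375 − 0.375q_{Nadir}), which gives (55/64)q_{Nadir} = 1199/64 ⇒ q_{Nadir} = 21.8.
Then q_{Kora} = 29.375 − 0.375·21.8 = 21.2.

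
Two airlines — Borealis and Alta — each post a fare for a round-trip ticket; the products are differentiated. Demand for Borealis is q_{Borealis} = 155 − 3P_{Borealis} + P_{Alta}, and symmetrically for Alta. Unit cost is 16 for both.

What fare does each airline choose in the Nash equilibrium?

40.6

Borealis's profit: π = (P_{Borealis} − 16)(155 − 3P_{Borealis} + P_{Alta}).
∂π/∂P_{Borealis} = 203 − 6P_{Borealis} + P_{Alta} = 0 ⇒ P_{Borealis} = 203/6 + (1/6)P_{Alta}.
The game is symmetric, so in equilibrium P_{Alta} = P_{Borealis}: the reaction function gives (5/6)P_{Borealis} = 203/6, hence P_{Borealis} = 40.6.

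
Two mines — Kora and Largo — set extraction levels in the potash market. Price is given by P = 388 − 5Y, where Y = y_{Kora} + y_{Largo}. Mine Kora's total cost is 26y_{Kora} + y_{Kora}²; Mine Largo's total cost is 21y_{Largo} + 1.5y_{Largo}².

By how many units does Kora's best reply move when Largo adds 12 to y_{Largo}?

-5

Mine Kora's profit: π = y_{Kora}(388 − 5(y_{Kora} + y_{Largo})) − 26y_{Kora} − y_{Kora}².
∂π/∂y_{Kora} = 362 − 12y_{Kora} − 5y_{Largo} = 0, so y_{Kora} = 181/6 − (5/12)y_{Largo}.
The reaction-function slope is −5/12, so a 12-unit rise in y_{Largo} moves y_{Kora} by −5/12 × 12 = −5. Kora's best response falls — the actions are strategic substitutes.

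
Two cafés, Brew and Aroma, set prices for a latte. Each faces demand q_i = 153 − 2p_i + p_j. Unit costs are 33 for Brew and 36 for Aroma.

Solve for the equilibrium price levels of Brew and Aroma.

Brew's profit: π = (p_{Brew} − 33)(153 − 2p_{Brew} + p_{Aroma}).
∂π/∂p_{Brew} = 219 − 4p_{Brew} + p_{Aroma} = 0 ⇒ p_{Brew} = 54.75 + 0.25p_{Aroma}.
Similarly p_{Aroma} = 56.25 + 0.25p_{Brew}.
Plugging p_{Aroma} into Brew's best response: p_{Brew} = 54.75 + 0.25(56.25 + 0.25p_{Brew}) ⇒ 0.9375p_{Brew} = 68.8125, so p_{Brew} = 73.4.
Then p_{Aroma} = 56.25 + 0.25·73.4 = 74.6.

73.4, 74.6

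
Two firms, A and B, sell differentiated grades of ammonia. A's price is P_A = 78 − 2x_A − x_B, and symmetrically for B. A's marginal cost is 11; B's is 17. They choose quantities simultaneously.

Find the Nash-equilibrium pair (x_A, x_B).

13.8, 11.8

Firm A's profit: π = x_A(78 − 2x_A − x_B) − 11x_A.
∂π/∂x_A = 67 − 4x_A − x_B = 0 ⇒ x_A = 16.75 − 0.25x_B.
Similarly x_B = 15.25 − 0.25x_A.
Substituting the second reaction function into the first: x_A = 16.75 − 0.25(15.25 − 0.25x_A), which gives 0.9375x_A = 12.9375 ⇒ x_A = 13.8.
Then x_B = 15.25 − 0.25·13.8 = 11.8.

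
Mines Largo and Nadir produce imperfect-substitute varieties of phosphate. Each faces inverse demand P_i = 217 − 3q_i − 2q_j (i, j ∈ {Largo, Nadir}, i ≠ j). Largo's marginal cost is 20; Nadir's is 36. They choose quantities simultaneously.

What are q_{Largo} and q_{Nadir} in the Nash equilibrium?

25.625, 21.625

Mine Largo's profit: π = q_{Largo}(217 − 3q_{Largo} − 2q_{Nadir}) − 20q_{Largo}.
∂π/∂q_{Largo} = 197 − 6q_{Largo} − 2q_{Nadir} = 0 ⇒ q_{Largo} = 197/6 − (1/3)q_{Nadir}.
Similarly q_{Nadir} = 181/6 − (1/3)q_{Largo}.
Substituting the second reaction function into the first: q_{Largo} = 197/6 − (1/3)(181/6 − (1/3)q_{Largo}), which gives (8/9)q_{Largo} = 205/9 ⇒ q_{Largo} = 25.625.
Then q_{Nadir} = 181/6 − (1/3)·25.625 = 21.625.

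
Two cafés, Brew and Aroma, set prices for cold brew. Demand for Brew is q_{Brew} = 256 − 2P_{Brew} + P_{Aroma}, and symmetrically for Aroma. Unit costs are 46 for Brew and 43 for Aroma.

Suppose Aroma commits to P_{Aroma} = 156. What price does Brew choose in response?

126

Brew's profit: π = (P_{Brew} − 46)(256 − 2P_{Brew} + P_{Aroma}).
∂π/∂P_{Brew} = 348 − 4P_{Brew} + P_{Aroma} = 0 ⇒ P_{Brew} = 87 + 0.25P_{Aroma}.
At P_{Aroma} = 156: P_{Brew} = 87 + 0.25·156 = 126.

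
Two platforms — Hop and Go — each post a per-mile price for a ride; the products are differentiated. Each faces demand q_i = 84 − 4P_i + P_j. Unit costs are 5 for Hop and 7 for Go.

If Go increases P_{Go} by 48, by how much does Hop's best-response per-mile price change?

6

Hop's profit: π = (P_{Hop} − 5)(84 − 4P_{Hop} + P_{Go}).
∂π/∂P_{Hop} = 104 − 8P_{Hop} + P_{Go} = 0 ⇒ P_{Hop} = 13 + 0.125P_{Go}.
The reaction-function slope is 0.125, so a 48-unit rise in P_{Go} moves P_{Hop} by 0.125 × 48 = 6. Hop's best response rises — the actions are strategic complements.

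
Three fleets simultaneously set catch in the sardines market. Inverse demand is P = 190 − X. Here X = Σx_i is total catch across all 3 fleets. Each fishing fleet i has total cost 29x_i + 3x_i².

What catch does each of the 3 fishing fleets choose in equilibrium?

A representative fishing fleet's profit is π_i = x_i(190 − X) − 29x_i − 3x_i², with X = x_i + Σ_{j≠i} x_j.
First-order condition: 161 − 8x_i − Σ_{j≠i} x_j = 0.
In a symmetric equilibrium every fishing fleet chooses the same x, so Σ_{j≠i} x_j = 2x. The condition becomes 161 − 10x = 0, giving x = 161/10 = 16.1.

16.1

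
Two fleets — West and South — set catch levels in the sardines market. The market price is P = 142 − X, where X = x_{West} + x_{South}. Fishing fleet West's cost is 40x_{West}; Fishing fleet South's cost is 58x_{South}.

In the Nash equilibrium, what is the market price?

Fishing fleet West's profit: π = x_{West}(142 − (x_{West} + x_{South})) − 40x_{West}.
∂π/∂x_{West} = 102 − 2x_{West} − x_{South} = 0, so x_{West} = 51 − 0.5x_{South}.
By the same steps for South: x_{South} = 42 − 0.5x_{West}.
Solving the two reaction functions simultaneously: (1 − (−0.5)(−0.5))x_{West} = 51 − 0.5·42, so 0.75x_{West} = 30 and x_{West} = 40.
Then x_{South} = 42 − 0.5·40 = 22.
Equilibrium price: P = 142 − 62 = 80.

80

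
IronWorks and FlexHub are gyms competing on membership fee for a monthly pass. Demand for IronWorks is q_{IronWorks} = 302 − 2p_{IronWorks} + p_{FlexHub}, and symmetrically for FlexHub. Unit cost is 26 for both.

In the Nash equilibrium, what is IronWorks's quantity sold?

184

IronWorks's profit: π = (p_{IronWorks} − 26)(302 − 2p_{IronWorks} + p_{FlexHub}).
∂π/∂p_{IronWorks} = 354 − 4p_{IronWorks} + p_{FlexHub} = 0 ⇒ p_{IronWorks} = 88.5 + 0.25p_{FlexHub}.
By symmetry p_{FlexHub} = p_{IronWorks}; substituting into the reaction function, 0.75p_{IronWorks} = 88.5 and p_{IronWorks} = 118.
q_{IronWorks} = 302 − 2·118 + 118 = 184.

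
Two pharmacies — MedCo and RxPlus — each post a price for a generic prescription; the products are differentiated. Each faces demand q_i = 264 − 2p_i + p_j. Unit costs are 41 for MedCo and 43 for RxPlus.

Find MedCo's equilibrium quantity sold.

149.2

MedCo's profit: π = (p_{MedCo} − 41)(264 − 2p_{MedCo} + p_{RxPlus}).
∂π/∂p_{MedCo} = 346 − 4p_{MedCo} + p_{RxPlus} = 0 ⇒ p_{MedCo} = 86.5 + 0.25p_{RxPlus}.
Similarly p_{RxPlus} = 87.5 + 0.25p_{MedCo}.
Substituting the second reaction function into the first: p_{MedCo} = 86.5 + 0.25(87.5 + 0.25p_{MedCo}), which gives 0.9375p_{MedCo} = 108.375 ⇒ p_{MedCo} = 115.6.
Then p_{RxPlus} = 87.5 + 0.25·115.6 = 116.4.
q_{MedCo} = 264 − 2·115.6 + 116.4 = 149.2.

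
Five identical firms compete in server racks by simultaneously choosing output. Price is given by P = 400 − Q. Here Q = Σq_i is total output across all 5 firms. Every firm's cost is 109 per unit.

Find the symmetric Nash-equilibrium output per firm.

48.5

A representative firm's profit is π_i = q_i(400 − Q) − 109q_i, with Q = q_i + Σ_{j≠i} q_j.
First-order condition: 291 − 2q_i − Σ_{j≠i} q_j = 0.
Imposing symmetry (q_j = q for all j) turns Σ_{j≠i} q_j into 4q, so 291 = 6q and q = 48.5.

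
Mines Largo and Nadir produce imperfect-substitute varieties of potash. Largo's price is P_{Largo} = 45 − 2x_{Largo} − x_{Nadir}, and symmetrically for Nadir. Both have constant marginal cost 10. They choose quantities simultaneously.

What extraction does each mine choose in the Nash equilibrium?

7

Mine Largo's profit: π = x_{Largo}(45 − 2x_{Largo} − x_{Nadir}) − 10x_{Largo}.
∂π/∂x_{Largo} = 35 − 4x_{Largo} − x_{Nadir} = 0 ⇒ x_{Largo} = 8.75 − 0.25x_{Nadir}.
By symmetry x_{Nadir} = x_{Largo}; substituting into the reaction function, 1.25x_{Largo} = 8.75 and x_{Largo} = 7.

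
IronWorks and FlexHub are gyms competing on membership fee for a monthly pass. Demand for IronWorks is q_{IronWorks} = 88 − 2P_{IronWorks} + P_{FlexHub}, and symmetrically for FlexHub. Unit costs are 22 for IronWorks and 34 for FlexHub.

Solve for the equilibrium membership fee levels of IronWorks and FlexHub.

45.6, 50.4

IronWorks's profit: π = (P_{IronWorks} − 22)(88 − 2P_{IronWorks} + P_{FlexHub}).
∂π/∂P_{IronWorks} = 132 − 4P_{IronWorks} + P_{FlexHub} = 0 ⇒ P_{IronWorks} = 33 + 0.25P_{FlexHub}.
Similarly P_{FlexHub} = 39 + 0.25P_{IronWorks}.
Plugging P_{FlexHub} into IronWorks's best response: P_{IronWorks} = 33 + 0.25(39 + 0.25P_{IronWorks}) ⇒ 0.9375P_{IronWorks} = 42.75, so P_{IronWorks} = 45.6.
Then P_{FlexHub} = 39 + 0.25·45.6 = 50.4.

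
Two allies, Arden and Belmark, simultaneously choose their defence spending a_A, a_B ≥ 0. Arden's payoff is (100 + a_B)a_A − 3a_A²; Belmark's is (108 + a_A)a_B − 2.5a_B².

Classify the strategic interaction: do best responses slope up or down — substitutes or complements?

strategic complements

Expanding Arden's payoff: 100a_A + a_Ba_A − 3a_A².
∂π/∂a_A = 100 + a_B − 6a_A = 0, so a_A = 50/3 + (1/6)a_B.
The best-response slope da_A/da_B = 1/6 > 0: the reaction function is upward-sloping, so the choices are strategic complements.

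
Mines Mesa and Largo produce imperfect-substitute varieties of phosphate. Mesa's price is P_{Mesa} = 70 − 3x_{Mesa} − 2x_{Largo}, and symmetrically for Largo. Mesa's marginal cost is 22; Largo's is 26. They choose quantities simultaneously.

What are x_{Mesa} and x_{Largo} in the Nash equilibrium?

Mine Mesa's profit: π = x_{Mesa}(70 − 3x_{Mesa} − 2x_{Largo}) − 22x_{Mesa}.
∂π/∂x_{Mesa} = 48 − 6x_{Mesa} − 2x_{Largo} = 0 ⇒ x_{Mesa} = 8 − (1/3)x_{Largo}.
Similarly x_{Largo} = 22/3 − (1/3)x_{Mesa}.
Solving the two reaction functions simultaneously: (1 − (−1/3)(−1/3))x_{Mesa} = 8 − (1/3)·(22/3), so (8/9)x_{Mesa} = 50/9 and x_{Mesa} = 6.25.
Then x_{Largo} = 22/3 − (1/3)·6.25 = 5.25.

6.25, 5.25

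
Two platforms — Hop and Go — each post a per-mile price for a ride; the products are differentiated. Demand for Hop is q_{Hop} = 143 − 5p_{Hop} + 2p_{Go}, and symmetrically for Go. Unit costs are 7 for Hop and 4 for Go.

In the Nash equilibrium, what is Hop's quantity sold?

74.6875

Hop's profit: π = (p_{Hop} − 7)(143 − 5p_{Hop} + 2p_{Go}).
∂π/∂p_{Hop} = 178 − 10p_{Hop} + 2p_{Go} = 0 ⇒ p_{Hop} = 17.8 + 0.2p_{Go}.
Similarly p_{Go} = 16.3 + 0.2p_{Hop}.
Solving the two reaction functions simultaneously: (1 − (0.2)(0.2))p_{Hop} = 17.8 + 0.2·16.3, so 0.96p_{Hop} = 21.06 and p_{Hop} = 21.9375.
Then p_{Go} = 16.3 + 0.2·21.9375 = 20.6875.
q_{Hop} = 143 − 5·21.9375 + 2·20.6875 = 74.6875.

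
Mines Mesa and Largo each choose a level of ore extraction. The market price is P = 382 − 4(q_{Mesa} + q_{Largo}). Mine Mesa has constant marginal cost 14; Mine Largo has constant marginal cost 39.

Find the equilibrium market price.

145

Mine Mesa's profit: π = q_{Mesa}(382 − 4(q_{Mesa} + q_{Largo})) − 14q_{Mesa}.
∂π/∂q_{Mesa} = 368 − 8q_{Mesa} − 4q_{Largo} = 0, so q_{Mesa} = 46 − 0.5q_{Largo}.
By the same steps for Largo: q_{Largo} = 42.875 − 0.5q_{Mesa}.
Solving the two reaction functions simultaneously: (1 − (−0.5)(−0.5))q_{Mesa} = 46 − 0.5·42.875, so 0.75q_{Mesa} = 24.5625 and q_{Mesa} = 32.75.
Then q_{Largo} = 42.875 − 0.5·32.75 = 26.5.
Equilibrium price: P = 382 − 4·59.25 = 145.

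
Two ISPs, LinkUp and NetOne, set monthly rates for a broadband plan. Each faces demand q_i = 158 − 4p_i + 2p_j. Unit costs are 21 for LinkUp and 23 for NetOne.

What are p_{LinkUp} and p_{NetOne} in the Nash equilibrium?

LinkUp's profit: π = (p_{LinkUp} − 21)(158 − 4p_{LinkUp} + 2p_{NetOne}).
∂π/∂p_{LinkUp} = 242 − 8p_{LinkUp} + 2p_{NetOne} = 0 ⇒ p_{LinkUp} = 30.25 + 0.25p_{NetOne}.
Similarly p_{NetOne} = 31.25 + 0.25p_{LinkUp}.
Plugging p_{NetOne} into LinkUp's best response: p_{LinkUp} = 30.25 + 0.25(31.25 + 0.25p_{LinkUp}) ⇒ 0.9375p_{LinkUp} = 38.0625, so p_{LinkUp} = 40.6.
Then p_{NetOne} = 31.25 + 0.25·40.6 = 41.4.

40.6, 41.4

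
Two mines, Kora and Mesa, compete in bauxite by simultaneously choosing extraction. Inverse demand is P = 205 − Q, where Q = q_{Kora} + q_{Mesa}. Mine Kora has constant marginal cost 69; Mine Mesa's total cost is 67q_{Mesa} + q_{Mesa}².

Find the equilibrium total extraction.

Mine Kora's profit: π = q_{Kora}(205 − (q_{Kora} + q_{Mesa})) − 69q_{Kora}.
∂π/∂q_{Kora} = 136 − 2q_{Kora} − q_{Mesa} = 0, so q_{Kora} = 68 − 0.5q_{Mesa}.
For Mesa: ∂π/∂q_{Mesa} = 138 − 4q_{Mesa} − q_{Kora} = 0 ⇒ q_{Mesa} = 34.5 − 0.25q_{Kora}.
Solving the two reaction functions simultaneously: (1 − (−0.5)(−0.25))q_{Kora} = 68 − 0.5·34.5, so 0.875q_{Kora} = 50.75 and q_{Kora} = 58.
Then q_{Mesa} = 34.5 − 0.25·58 = 20.
Total extraction: 58 + 20 = 78.

78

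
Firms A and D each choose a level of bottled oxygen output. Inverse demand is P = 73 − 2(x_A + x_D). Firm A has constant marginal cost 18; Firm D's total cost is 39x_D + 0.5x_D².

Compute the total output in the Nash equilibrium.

14.5625

Firm A's profit: π = x_A(73 − 2(x_A + x_D)) − 18x_A.
∂π/∂x_A = 55 − 4x_A − 2x_D = 0, so x_A = 13.75 − 0.5x_D.
For D: ∂π/∂x_D = 34 − 5x_D − 2x_A = 0 ⇒ x_D = 6.8 − 0.4x_A.
Solving the two reaction functions simultaneously: (1 − (−0.5)(−0.4))x_A = 13.75 − 0.5·6.8, so 0.8x_A = 10.35 and x_A = 12.9375.
Then x_D = 6.8 − 0.4·12.9375 = 1.625.
Total output: 12.9375 + 1.625 = 14.5625.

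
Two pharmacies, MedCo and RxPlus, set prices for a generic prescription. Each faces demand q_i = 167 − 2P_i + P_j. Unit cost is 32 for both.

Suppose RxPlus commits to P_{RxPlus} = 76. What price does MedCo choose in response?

MedCo's profit: π = (P_{MedCo} − 32)(167 − 2P_{MedCo} + P_{RxPlus}).
∂π/∂P_{MedCo} = 231 − 4P_{MedCo} + P_{RxPlus} = 0 ⇒ P_{MedCo} = 57.75 + 0.25P_{RxPlus}.
At P_{RxPlus} = 76: P_{MedCo} = 57.75 + 0.25·76 = 76.75.

76.75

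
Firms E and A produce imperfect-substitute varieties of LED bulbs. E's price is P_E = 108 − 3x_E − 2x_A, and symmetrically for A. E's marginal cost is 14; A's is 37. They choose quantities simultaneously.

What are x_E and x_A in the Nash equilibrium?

13.1875, 7.4375

Firm E's profit: π = x_E(108 − 3x_E − 2x_A) − 14x_E.
∂π/∂x_E = 94 − 6x_E − 2x_A = 0 ⇒ x_E = 47/3 − (1/3)x_A.
Similarly x_A = 71/6 − (1/3)x_E.
Solving the two reaction functions simultaneously: (1 − (−1/3)(−1/3))x_E = 47/3 − (1/3)·(71/6), so (8/9)x_E = 211/18 and x_E = 13.1875.
Then x_A = 71/6 − (1/3)·13.1875 = 7.4375.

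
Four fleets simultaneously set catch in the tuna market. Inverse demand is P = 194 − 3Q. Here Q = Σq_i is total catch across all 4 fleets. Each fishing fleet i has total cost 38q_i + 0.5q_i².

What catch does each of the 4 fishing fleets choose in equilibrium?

9.75

A representative fishing fleet's profit is π_i = q_i(194 − 3Q) − 38q_i − 0.5q_i², with Q = q_i + Σ_{j≠i} q_j.
First-order condition: 156 − 7q_i − 3Σ_{j≠i} q_j = 0.
In a symmetric equilibrium every fishing fleet chooses the same q, so Σ_{j≠i} q_j = 3q. The condition becomes 156 − 16q = 0, giving q = 156/16 = 9.75.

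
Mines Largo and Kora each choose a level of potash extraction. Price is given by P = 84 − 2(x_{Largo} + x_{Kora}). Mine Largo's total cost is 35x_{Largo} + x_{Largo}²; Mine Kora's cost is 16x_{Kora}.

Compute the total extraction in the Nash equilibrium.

Mine Largo's profit: π = x_{Largo}(84 − 2(x_{Largo} + x_{Kora})) − 35x_{Largo} − x_{Largo}².
∂π/∂x_{Largo} = 49 − 6x_{Largo} − 2x_{Kora} = 0, so x_{Largo} = 49/6 − (1/3)x_{Kora}.
For Kora: ∂π/∂x_{Kora} = 68 − 4x_{Kora} − 2x_{Largo} = 0 ⇒ x_{Kora} = 17 − 0.5x_{Largo}.
Plugging x_{Kora} into Largo's best response: x_{Largo} = 49/6 − (1/3)(17 − 0.5x_{Largo}) ⇒ (5/6)x_{Largo} = 2.5, so x_{Largo} = 3.
Then x_{Kora} = 17 − 0.5·3 = 15.5.
Total extraction: 3 + 15.5 = 18.5.

18.5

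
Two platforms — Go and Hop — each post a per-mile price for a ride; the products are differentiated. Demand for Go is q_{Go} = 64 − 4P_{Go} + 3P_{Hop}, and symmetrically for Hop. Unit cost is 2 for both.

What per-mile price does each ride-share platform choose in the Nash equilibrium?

14.4

Go's profit: π = (P_{Go} − 2)(64 − 4P_{Go} + 3P_{Hop}).
∂π/∂P_{Go} = 72 − 8P_{Go} + 3P_{Hop} = 0 ⇒ P_{Go} = 9 + 0.375P_{Hop}.
Setting P_{Go} = P_{Hop} in the reaction function: P_{Go} = 9 + 0.375P_{Go}, so P_{Go} = 9 / 0.625 = 14.4.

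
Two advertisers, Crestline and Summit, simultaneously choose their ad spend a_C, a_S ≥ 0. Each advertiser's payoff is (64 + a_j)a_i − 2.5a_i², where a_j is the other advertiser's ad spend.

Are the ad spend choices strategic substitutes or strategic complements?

Crestline's payoff is (64 + a_S)a_C − 2.5a_C².
∂π/∂a_C = 64 + a_S − 5a_C = 0, so a_C = 12.8 + 0.2a_S.
The best-response slope da_C/da_S = 0.2 > 0: the reaction function is upward-sloping, so the choices are strategic complements.

strategic complements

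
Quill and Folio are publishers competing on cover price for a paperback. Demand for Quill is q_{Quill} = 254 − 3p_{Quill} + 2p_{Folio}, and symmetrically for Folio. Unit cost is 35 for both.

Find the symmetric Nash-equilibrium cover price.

Quill's profit: π = (p_{Quill} − 35)(254 − 3p_{Quill} + 2p_{Folio}).
∂π/∂p_{Quill} = 359 − 6p_{Quill} + 2p_{Folio} = 0 ⇒ p_{Quill} = 359/6 + (1/3)p_{Folio}.
The game is symmetric, so in equilibrium p_{Folio} = p_{Quill}: the reaction function gives (2/3)p_{Quill} = 359/6, hence p_{Quill} = 89.75.

89.75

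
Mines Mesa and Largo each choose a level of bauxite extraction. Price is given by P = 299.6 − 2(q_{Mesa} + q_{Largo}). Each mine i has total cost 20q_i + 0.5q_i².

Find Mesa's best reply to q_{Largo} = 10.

Mine Mesa's profit: π = q_{Mesa}(299.6 − 2(q_{Mesa} + q_{Largo})) − 20q_{Mesa} − 0.5q_{Mesa}².
∂π/∂q_{Mesa} = 279.6 − 5q_{Mesa} − 2q_{Largo} = 0, so q_{Mesa} = 55.92 − 0.4q_{Largo}.
At q_{Largo} = 10: q_{Mesa} = 55.92 − 0.4·10 = 51.92.

51.92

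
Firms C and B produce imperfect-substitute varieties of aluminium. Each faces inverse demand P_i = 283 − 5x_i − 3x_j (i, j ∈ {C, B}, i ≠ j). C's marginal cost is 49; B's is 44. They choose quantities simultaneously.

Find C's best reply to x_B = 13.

Firm C's profit: π = x_C(283 − 5x_C − 3x_B) − 49x_C.
∂π/∂x_C = 234 − 10x_C − 3x_B = 0 ⇒ x_C = 23.4 − 0.3x_B.
At x_B = 13: x_C = 23.4 − 0.3·13 = 19.5.

19.5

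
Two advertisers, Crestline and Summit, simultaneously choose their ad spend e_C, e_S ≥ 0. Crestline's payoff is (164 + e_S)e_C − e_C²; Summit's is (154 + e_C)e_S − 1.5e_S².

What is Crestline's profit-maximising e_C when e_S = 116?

140

Expanding Crestline's payoff: 164e_C + e_Se_C − e_C².
∂π/∂e_C = 164 + e_S − 2e_C = 0, so e_C = 82 + 0.5e_S.
At e_S = 116: e_C = 82 + 0.5·116 = 140.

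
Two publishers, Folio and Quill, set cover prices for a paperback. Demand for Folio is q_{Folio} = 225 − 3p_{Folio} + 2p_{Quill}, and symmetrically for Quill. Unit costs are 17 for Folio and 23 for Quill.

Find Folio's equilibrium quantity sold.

159.375

Folio's profit: π = (p_{Folio} − 17)(225 − 3p_{Folio} + 2p_{Quill}).
∂π/∂p_{Folio} = 276 − 6p_{Folio} + 2p_{Quill} = 0 ⇒ p_{Folio} = 46 + (1/3)p_{Quill}.
Similarly p_{Quill} = 49 + (1/3)p_{Folio}.
Solving the two reaction functions simultaneously: (1 − (1/3)(1/3))p_{Folio} = 46 + (1/3)·49, so (8/9)p_{Folio} = 187/3 and p_{Folio} = 70.125.
Then p_{Quill} = 49 + (1/3)·70.125 = 72.375.
q_{Folio} = 225 − 3·70.125 + 2·72.375 = 159.375.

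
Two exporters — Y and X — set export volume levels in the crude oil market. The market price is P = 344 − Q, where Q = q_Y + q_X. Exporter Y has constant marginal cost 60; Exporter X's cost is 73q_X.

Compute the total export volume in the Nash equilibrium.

185

Exporter Y's profit: π = q_Y(344 − (q_Y + q_X)) − 60q_Y.
∂π/∂q_Y = 284 − 2q_Y − q_X = 0, so q_Y = 142 − 0.5q_X.
By the same steps for X: q_X = 135.5 − 0.5q_Y.
Plugging q_X into Y's best response: q_Y = 142 − 0.5(135.5 − 0.5q_Y) ⇒ 0.75q_Y = 74.25, so q_Y = 99.
Then q_X = 135.5 − 0.5·99 = 86.
Total export volume: 99 + 86 = 185.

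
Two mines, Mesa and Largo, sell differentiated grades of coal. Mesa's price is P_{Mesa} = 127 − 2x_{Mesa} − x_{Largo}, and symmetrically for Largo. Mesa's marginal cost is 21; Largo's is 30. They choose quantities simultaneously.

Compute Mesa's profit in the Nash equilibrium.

950.48

Mine Mesa's profit: π = x_{Mesa}(127 − 2x_{Mesa} − x_{Largo}) − 21x_{Mesa}.
∂π/∂x_{Mesa} = 106 − 4x_{Mesa} − x_{Largo} = 0 ⇒ x_{Mesa} = 26.5 − 0.25x_{Largo}.
Similarly x_{Largo} = 24.25 − 0.25x_{Mesa}.
Solving the two reaction functions simultaneously: (1 − (−0.25)(−0.25))x_{Mesa} = 26.5 − 0.25·24.25, so 0.9375x_{Mesa} = 20.4375 and x_{Mesa} = 21.8.
Then x_{Largo} = 24.25 − 0.25·21.8 = 18.8.
P_{Mesa} = 127 − 2·21.8 − 18.8 = 64.6.
Profit = (64.6 − 21)·21.8 = 950.48.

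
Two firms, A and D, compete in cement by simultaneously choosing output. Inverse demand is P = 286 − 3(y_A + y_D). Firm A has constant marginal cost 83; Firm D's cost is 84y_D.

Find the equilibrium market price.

151

Firm A's profit: π = y_A(286 − 3(y_A + y_D)) − 83y_A.
∂π/∂y_A = 203 − 6y_A − 3y_D = 0, so y_A = 203/6 − 0.5y_D.
By the same steps for D: y_D = 101/3 − 0.5y_A.
Solving the two reaction functions simultaneously: (1 − (−0.5)(−0.5))y_A = 203/6 − 0.5·(101/3), so 0.75y_A = 17 and y_A = 68/3.
Then y_D = 101/3 − 0.5·(68/3) = 67/3.
Equilibrium price: P = 286 − 3·45 = 151.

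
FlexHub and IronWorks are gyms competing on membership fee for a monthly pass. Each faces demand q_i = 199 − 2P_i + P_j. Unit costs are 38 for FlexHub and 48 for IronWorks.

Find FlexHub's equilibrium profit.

FlexHub's profit: π = (P_{FlexHub} − 38)(199 − 2P_{FlexHub} + P_{IronWorks}).
∂π/∂P_{FlexHub} = 275 − 4P_{FlexHub} + P_{IronWorks} = 0 ⇒ P_{FlexHub} = 68.75 + 0.25P_{IronWorks}.
Similarly P_{IronWorks} = 73.75 + 0.25P_{FlexHub}.
Substituting the second reaction function into the first: P_{FlexHub} = 68.75 + 0.25(73.75 + 0.25P_{FlexHub}), which gives 0.9375P_{FlexHub} = 87.1875 ⇒ P_{FlexHub} = 93.
Then P_{IronWorks} = 73.75 + 0.25·93 = 97.
q_{FlexHub} = 199 − 2·93 + 97 = 110.
Profit = (93 − 38)·110 = 6050.

6050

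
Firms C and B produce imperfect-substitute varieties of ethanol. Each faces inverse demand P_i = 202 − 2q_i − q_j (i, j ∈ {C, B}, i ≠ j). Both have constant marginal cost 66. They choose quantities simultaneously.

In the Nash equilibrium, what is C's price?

120.4

Firm C's profit: π = q_C(202 − 2q_C − q_B) − 66q_C.
∂π/∂q_C = 136 − 4q_C − q_B = 0 ⇒ q_C = 34 − 0.25q_B.
Setting q_C = q_B in the reaction function: q_C = 34 − 0.25q_C, so q_C = 34 / 1.25 = 27.2.
P_C = 202 − 2·27.2 − 27.2 = 120.4.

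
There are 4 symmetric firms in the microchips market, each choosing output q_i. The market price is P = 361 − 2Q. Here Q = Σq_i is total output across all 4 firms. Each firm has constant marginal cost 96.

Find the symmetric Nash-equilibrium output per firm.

A representative firm's profit is π_i = q_i(361 − 2Q) − 96q_i, with Q = q_i + Σ_{j≠i} q_j.
First-order condition: 265 − 4q_i − 2Σ_{j≠i} q_j = 0.
In a symmetric equilibrium every firm chooses the same q, so Σ_{j≠i} q_j = 3q. The condition becomes 265 − 10q = 0, giving q = 265/10 = 26.5.

26.5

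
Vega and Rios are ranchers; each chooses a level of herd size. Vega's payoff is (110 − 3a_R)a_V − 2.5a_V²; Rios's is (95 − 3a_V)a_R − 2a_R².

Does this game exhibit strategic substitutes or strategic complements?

Expanding Vega's payoff: 110a_V − 3a_Ra_V − 2.5a_V².
∂π/∂a_V = 110 − 3a_R − 5a_V = 0, so a_V = 22 − 0.6a_R.
The best-response slope da_V/da_R = −0.6 < 0: the reaction function is downward-sloping, so the choices are strategic substitutes.

strategic substitutes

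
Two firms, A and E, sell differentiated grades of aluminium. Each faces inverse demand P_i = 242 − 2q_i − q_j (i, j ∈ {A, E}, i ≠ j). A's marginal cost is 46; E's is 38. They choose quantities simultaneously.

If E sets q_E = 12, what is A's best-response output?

46

Firm A's profit: π = q_A(242 − 2q_A − q_E) − 46q_A.
∂π/∂q_A = 196 − 4q_A − q_E = 0 ⇒ q_A = 49 − 0.25q_E.
At q_E = 12: q_A = 49 − 0.25·12 = 46.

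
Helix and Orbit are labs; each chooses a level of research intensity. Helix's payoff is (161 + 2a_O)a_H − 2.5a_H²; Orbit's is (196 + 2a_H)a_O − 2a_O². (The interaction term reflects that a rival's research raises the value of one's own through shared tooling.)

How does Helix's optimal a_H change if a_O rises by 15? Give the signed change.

Expanding Helix's payoff: 161a_H + 2a_Oa_H − 2.5a_H².
∂π/∂a_H = 161 + 2a_O − 5a_H = 0, so a_H = 32.2 + 0.4a_O.
The reaction-function slope is 0.4, so a 15-unit rise in a_O moves a_H by 0.4 × 15 = 6. Helix's best response rises — the actions are strategic complements.

6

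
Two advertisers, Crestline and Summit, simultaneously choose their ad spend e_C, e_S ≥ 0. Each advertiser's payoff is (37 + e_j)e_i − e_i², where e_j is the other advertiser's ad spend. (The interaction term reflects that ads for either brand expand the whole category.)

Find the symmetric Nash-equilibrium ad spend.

Crestline's payoff is (37 + e_S)e_C − e_C².
∂π/∂e_C = 37 + e_S − 2e_C = 0, so e_C = 18.5 + 0.5e_S.
Setting e_C = e_S in the reaction function: e_C = 18.5 + 0.5e_C, so e_C = 18.5 / 0.5 = 37.

37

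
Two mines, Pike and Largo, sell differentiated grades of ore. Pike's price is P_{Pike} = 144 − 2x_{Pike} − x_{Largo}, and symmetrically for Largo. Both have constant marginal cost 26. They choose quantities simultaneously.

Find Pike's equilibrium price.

73.2

Mine Pike's profit: π = x_{Pike}(144 − 2x_{Pike} − x_{Largo}) − 26x_{Pike}.
∂π/∂x_{Pike} = 118 − 4x_{Pike} − x_{Largo} = 0 ⇒ x_{Pike} = 29.5 − 0.25x_{Largo}.
Setting x_{Pike} = x_{Largo} in the reaction function: x_{Pike} = 29.5 − 0.25x_{Pike}, so x_{Pike} = 29.5 / 1.25 = 23.6.
P_{Pike} = 144 − 2·23.6 − 23.6 = 73.2.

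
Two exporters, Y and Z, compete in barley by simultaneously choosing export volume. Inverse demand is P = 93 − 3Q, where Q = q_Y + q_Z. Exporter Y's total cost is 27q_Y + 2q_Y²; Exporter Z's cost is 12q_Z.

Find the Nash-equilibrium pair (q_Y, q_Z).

Exporter Y's profit: π = q_Y(93 − 3(q_Y + q_Z)) − 27q_Y − 2q_Y².
∂π/∂q_Y = 66 − 10q_Y − 3q_Z = 0, so q_Y = 6.6 − 0.3q_Z.
For Z: ∂π/∂q_Z = 81 − 6q_Z − 3q_Y = 0 ⇒ q_Z = 13.5 − 0.5q_Y.
Solving the two reaction functions simultaneously: (1 − (−0.3)(−0.5))q_Y = 6.6 − 0.3·13.5, so 0.85q_Y = 2.55 and q_Y = 3.
Then q_Z = 13.5 − 0.5·3 = 12.

3, 12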